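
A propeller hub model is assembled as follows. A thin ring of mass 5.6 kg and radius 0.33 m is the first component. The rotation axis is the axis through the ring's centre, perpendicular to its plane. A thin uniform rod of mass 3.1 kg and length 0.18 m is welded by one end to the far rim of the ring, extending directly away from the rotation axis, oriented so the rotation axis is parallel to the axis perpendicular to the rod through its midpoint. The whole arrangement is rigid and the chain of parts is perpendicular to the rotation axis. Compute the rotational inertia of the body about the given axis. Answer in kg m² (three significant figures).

Thin ring: I_cm = MR² = (5.6)(0.33)² = 0.60984 kg m²; axis through the centre, so I = 0.60984 kg m².
Thin rod: I_cm = (1/12)ML² = (1/12)(3.1)(0.18)² = 0.00837 kg m²; centre at d = 0.33 + 0.09 = 0.42 m, so I = I_cm + Md² gives I = 0.00837 + (3.1)(0.42)² = 0.55521 kg m².
Total I = 0.60984 + 0.55521 = 1.1651 kg m².

1.17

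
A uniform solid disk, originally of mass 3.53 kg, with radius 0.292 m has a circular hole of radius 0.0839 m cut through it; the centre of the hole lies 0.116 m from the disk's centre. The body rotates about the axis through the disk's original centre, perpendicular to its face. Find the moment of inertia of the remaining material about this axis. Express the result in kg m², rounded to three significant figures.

0.146

Unpierced body about its centre: I₀ = (1/2)MR² = (1/2)(3.53)(0.292)² = 0.15049 kg m².
The removed disk has mass m = M·(r/R)² = (3.53)(0.0839/0.292)² = 0.29143 kg (same uniform areal density).
Its moment of inertia about the rotation axis (parallel-axis theorem): I_hole = (1/2)mr² + md² = (1/2)(0.29143)(0.0839)² + (0.29143)(0.116)² = 0.0049472 kg m².
Treating the hole as negative mass, I = I₀ − I_hole = 0.15049 − 0.0049472 = 0.14554 kg m².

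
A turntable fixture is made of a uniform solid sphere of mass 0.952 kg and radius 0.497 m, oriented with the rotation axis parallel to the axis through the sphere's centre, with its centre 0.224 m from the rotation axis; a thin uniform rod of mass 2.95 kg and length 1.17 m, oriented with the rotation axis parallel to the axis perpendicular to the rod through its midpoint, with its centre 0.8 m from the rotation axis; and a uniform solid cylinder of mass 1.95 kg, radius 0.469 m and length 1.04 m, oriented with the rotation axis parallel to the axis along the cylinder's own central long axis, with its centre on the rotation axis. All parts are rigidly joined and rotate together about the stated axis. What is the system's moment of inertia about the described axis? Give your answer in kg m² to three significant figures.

Solid sphere: I_cm = (2/5)MR² = (2/5)(0.952)(0.497)² = 0.094061 kg m²; centre at d = 0.224 m, so the parallel axis theorem gives I = 0.094061 + (0.952)(0.224)² = 0.14183 kg m².
Thin rod: I_cm = (1/12)ML² = (1/12)(2.95)(1.17)² = 0.33652 kg m²; centre at d = 0.8 m, so the parallel axis theorem gives I = 0.33652 + (2.95)(0.8)² = 2.2245 kg m².
Solid cylinder: I_cm = (1/2)MR² = (1/2)(1.95)(0.469)² = 0.21446 kg m²; axis through the centre, so I = 0.21446 kg m².
Total I = 0.14183 + 2.2245 + 0.21446 = 2.5808 kg m².

2.58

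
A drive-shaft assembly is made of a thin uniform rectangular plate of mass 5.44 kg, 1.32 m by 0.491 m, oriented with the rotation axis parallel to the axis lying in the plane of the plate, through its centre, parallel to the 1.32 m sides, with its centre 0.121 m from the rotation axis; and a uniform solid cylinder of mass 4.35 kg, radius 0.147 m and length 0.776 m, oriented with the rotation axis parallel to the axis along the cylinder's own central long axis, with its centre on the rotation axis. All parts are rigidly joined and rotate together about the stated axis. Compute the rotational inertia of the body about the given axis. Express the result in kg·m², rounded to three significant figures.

0.236

Rectangular plate: I_cm = (1/12)Mb² = (1/12)(5.44)(0.491)² = 0.10929 kg·m²; centre at d = 0.121 m, so the parallel axis theorem gives I = 0.10929 + (5.44)(0.121)² = 0.18894 kg·m².
Solid cylinder: I_cm = (1/2)MR² = (1/2)(4.35)(0.147)² = 0.047 kg·m²; axis through the centre, so I = 0.047 kg·m².
Total I = 0.18894 + 0.047 = 0.23594 kg·m².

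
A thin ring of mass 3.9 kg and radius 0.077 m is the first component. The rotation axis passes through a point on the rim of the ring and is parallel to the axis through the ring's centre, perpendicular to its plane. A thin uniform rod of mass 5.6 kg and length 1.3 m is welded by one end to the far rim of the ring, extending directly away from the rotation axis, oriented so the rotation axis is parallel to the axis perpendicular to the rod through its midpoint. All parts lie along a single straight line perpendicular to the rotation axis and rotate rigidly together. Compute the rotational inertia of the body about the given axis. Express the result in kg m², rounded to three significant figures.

Thin ring: I_cm = MR² = (3.9)(0.077)² = 0.023123 kg m²; centre at d = 0.077 m, so I = I_cm + Md² gives I = 0.023123 + (3.9)(0.077)² = 0.046246 kg m².
Thin rod: I_cm = (1/12)ML² = (1/12)(5.6)(1.3)² = 0.78867 kg m²; centre at d = 0.077 + 0.077 + 0.65 = 0.804 m, so I = I_cm + Md² gives I = 0.78867 + (5.6)(0.804)² = 4.4086 kg m².
Total I = 0.046246 + 4.4086 = 4.4548 kg m².

4.45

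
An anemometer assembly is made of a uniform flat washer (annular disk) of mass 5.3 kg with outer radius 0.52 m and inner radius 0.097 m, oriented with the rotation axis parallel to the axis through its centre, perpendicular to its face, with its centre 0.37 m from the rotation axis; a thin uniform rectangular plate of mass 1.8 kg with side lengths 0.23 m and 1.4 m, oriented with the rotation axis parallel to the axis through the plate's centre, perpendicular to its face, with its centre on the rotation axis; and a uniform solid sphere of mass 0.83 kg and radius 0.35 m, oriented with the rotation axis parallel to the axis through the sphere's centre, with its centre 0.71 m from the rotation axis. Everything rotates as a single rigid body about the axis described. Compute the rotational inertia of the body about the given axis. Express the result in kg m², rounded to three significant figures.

2.23

Annular disk: I_cm = (1/2)M(R²+r²) = (1/2)(5.3)[(0.52)² + (0.097)²] = 0.74149 kg m²; centre at d = 0.37 m, so I = I_cm + Md² gives I = 0.74149 + (5.3)(0.37)² = 1.4671 kg m².
Rectangular plate: I_cm = (1/12)M(a²+b²) = (1/12)(1.8)[(0.23)² + (1.4)²] = 0.30193 kg m²; axis through the centre, so I = 0.30193 kg m².
Solid sphere: I_cm = (2/5)MR² = (2/5)(0.83)(0.35)² = 0.04067 kg m²; centre at d = 0.71 m, so I = I_cm + Md² gives I = 0.04067 + (0.83)(0.71)² = 0.45907 kg m².
Total I = 1.4671 + 0.30193 + 0.45907 = 2.2281 kg m².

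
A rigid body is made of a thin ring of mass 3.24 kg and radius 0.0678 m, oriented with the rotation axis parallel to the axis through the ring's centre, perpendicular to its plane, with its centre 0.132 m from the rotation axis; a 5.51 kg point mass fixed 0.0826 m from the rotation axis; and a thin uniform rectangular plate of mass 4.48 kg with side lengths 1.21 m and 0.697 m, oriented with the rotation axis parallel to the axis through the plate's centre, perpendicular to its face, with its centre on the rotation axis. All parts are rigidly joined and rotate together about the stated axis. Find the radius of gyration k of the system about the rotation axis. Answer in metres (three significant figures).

0.252

Thin ring: I_cm = MR² = (3.24)(0.0678)² = 0.014894 kg m^2; centre at d = 0.132 m, so the parallel axis theorem gives I = 0.014894 + (3.24)(0.132)² = 0.071348 kg m^2.
Point mass: I_cm = 0; centre at d = 0.0826 m, so the parallel axis theorem gives I = 0 + (5.51)(0.0826)² = 0.037593 kg m^2.
Rectangular plate: I_cm = (1/12)M(a²+b²) = (1/12)(4.48)[(1.21)² + (0.697)²] = 0.72797 kg m^2; axis through the centre, so I = 0.72797 kg m^2.
Total I = 0.83691 kg m^2; total mass M = 13.23 kg.
k = √(I/M) = √(0.83691/13.23) = 0.25151 m.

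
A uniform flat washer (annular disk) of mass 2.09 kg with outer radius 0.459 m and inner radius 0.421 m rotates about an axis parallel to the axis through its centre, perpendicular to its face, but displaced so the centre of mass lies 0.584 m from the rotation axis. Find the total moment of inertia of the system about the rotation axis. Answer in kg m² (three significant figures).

1.12

I_cm = (1/2)M(R²+r²) = (1/2)(2.09)[(0.459)² + (0.421)²] = 0.40538 kg m²; centre at d = 0.584 m, so I = I_cm + Md² gives I = 0.40538 + (2.09)(0.584)² = 1.1182 kg m².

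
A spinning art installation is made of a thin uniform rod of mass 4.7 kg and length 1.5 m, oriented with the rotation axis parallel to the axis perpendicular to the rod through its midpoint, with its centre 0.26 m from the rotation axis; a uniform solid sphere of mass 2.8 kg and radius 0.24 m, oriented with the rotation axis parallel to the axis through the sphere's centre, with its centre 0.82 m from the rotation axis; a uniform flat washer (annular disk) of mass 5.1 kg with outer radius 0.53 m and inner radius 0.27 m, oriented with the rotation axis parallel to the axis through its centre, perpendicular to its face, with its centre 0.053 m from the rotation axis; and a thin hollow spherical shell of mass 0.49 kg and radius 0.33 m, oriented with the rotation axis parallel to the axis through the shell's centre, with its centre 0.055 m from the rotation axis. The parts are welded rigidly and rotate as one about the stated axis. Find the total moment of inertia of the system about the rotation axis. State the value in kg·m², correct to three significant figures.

Thin rod: I_cm = (1/12)ML² = (1/12)(4.7)(1.5)² = 0.88125 kg·m²; centre at d = 0.26 m, so the parallel axis theorem gives I = 0.88125 + (4.7)(0.26)² = 1.199 kg·m².
Solid sphere: I_cm = (2/5)MR² = (2/5)(2.8)(0.24)² = 0.064512 kg·m²; centre at d = 0.82 m, so the parallel axis theorem gives I = 0.064512 + (2.8)(0.82)² = 1.9472 kg·m².
Annular disk: I_cm = (1/2)M(R²+r²) = (1/2)(5.1)[(0.53)² + (0.27)²] = 0.90219 kg·m²; centre at d = 0.053 m, so the parallel axis theorem gives I = 0.90219 + (5.1)(0.053)² = 0.91652 kg·m².
Spherical shell: I_cm = (2/3)MR² = (2/3)(0.49)(0.33)² = 0.035574 kg·m²; centre at d = 0.055 m, so the parallel axis theorem gives I = 0.035574 + (0.49)(0.055)² = 0.037056 kg·m².
Total I = 1.199 + 1.9472 + 0.91652 + 0.037056 = 4.0998 kg·m².

4.10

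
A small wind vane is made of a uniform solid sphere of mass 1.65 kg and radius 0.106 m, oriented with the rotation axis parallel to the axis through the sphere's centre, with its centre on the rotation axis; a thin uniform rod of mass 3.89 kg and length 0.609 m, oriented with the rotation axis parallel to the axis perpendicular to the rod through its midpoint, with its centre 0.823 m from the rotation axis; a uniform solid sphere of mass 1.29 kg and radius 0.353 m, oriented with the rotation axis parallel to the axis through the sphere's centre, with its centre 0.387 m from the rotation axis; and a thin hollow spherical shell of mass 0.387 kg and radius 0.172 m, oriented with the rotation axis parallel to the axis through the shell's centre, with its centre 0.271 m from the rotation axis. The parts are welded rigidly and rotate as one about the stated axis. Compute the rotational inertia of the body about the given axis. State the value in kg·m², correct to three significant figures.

Solid sphere: I_cm = (2/5)MR² = (2/5)(1.65)(0.106)² = 0.0074158 kg·m²; axis through the centre, so I = 0.0074158 kg·m².
Thin rod: I_cm = (1/12)ML² = (1/12)(3.89)(0.609)² = 0.12023 kg·m²; centre at d = 0.823 m, so the parallel axis theorem gives I = 0.12023 + (3.89)(0.823)² = 2.755 kg·m².
Solid sphere: I_cm = (2/5)MR² = (2/5)(1.29)(0.353)² = 0.064298 kg·m²; centre at d = 0.387 m, so the parallel axis theorem gives I = 0.064298 + (1.29)(0.387)² = 0.2575 kg·m².
Spherical shell: I_cm = (2/3)MR² = (2/3)(0.387)(0.172)² = 0.0076327 kg·m²; centre at d = 0.271 m, so the parallel axis theorem gives I = 0.0076327 + (0.387)(0.271)² = 0.036054 kg·m².
Total I = 0.0074158 + 2.755 + 0.2575 + 0.036054 = 3.056 kg·m².

3.06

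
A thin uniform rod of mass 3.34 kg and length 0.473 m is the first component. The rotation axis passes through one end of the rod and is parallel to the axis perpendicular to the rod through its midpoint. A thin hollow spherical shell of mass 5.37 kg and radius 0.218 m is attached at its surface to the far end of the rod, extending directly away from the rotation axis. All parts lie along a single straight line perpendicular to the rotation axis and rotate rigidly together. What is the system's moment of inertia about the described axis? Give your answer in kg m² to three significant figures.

2.98

Thin rod: I_cm = (1/12)ML² = (1/12)(3.34)(0.473)² = 0.062271 kg m²; centre at d = 0.2365 m, so the parallel axis theorem gives I = 0.062271 + (3.34)(0.2365)² = 0.24908 kg m².
Spherical shell: I_cm = (2/3)MR² = (2/3)(5.37)(0.218)² = 0.17014 kg m²; centre at d = 0.2365 + 0.2365 + 0.218 = 0.691 m, so the parallel axis theorem gives I = 0.17014 + (5.37)(0.691)² = 2.7342 kg m².
Total I = 0.24908 + 2.7342 = 2.9833 kg m².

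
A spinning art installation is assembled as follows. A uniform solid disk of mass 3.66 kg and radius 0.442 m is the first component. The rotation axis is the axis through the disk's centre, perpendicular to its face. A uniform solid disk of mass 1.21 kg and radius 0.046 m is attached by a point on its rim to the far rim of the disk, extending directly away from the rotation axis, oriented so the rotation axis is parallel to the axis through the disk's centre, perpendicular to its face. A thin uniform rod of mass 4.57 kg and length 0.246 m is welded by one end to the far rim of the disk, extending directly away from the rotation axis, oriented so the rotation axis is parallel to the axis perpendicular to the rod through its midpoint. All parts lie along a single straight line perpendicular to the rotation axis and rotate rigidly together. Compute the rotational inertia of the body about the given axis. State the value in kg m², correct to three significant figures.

2.64

Solid disk: I_cm = (1/2)MR² = (1/2)(3.66)(0.442)² = 0.35752 kg m²; axis through the centre, so I = 0.35752 kg m².
Solid disk: I_cm = (1/2)MR² = (1/2)(1.21)(0.046)² = 0.0012802 kg m²; centre at d = 0.442 + 0.046 = 0.488 m, so the parallel axis theorem gives I = 0.0012802 + (1.21)(0.488)² = 0.28943 kg m².
Thin rod: I_cm = (1/12)ML² = (1/12)(4.57)(0.246)² = 0.023047 kg m²; centre at d = 0.442 + 0.046 + 0.046 + 0.123 = 0.657 m, so the parallel axis theorem gives I = 0.023047 + (4.57)(0.657)² = 1.9957 kg m².
Total I = 0.35752 + 0.28943 + 1.9957 = 2.6426 kg m².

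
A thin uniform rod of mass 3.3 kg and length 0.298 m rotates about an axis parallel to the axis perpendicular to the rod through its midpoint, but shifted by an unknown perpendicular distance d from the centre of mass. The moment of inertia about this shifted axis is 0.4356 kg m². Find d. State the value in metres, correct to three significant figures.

0.353

About the centre-of-mass axis, I_cm = (1/12)ML² = (1/12)(3.3)(0.298)² = 0.024421 kg m².
Parallel axis theorem: I = I_cm + Md², so Md² = 0.4356 − 0.024421 = 0.41118 kg m².
d = √(0.41118 / 3.3) = 0.35299 m.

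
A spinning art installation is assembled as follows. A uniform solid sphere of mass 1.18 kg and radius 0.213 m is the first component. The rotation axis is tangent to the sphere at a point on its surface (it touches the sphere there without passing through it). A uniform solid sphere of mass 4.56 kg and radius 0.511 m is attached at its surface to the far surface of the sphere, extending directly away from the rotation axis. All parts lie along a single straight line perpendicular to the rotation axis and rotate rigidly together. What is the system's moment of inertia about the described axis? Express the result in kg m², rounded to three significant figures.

4.55

Solid sphere: I_cm = (2/5)MR² = (2/5)(1.18)(0.213)² = 0.021414 kg m²; centre at d = 0.213 m, so I = I_cm + Md² gives I = 0.021414 + (1.18)(0.213)² = 0.07495 kg m².
Solid sphere: I_cm = (2/5)MR² = (2/5)(4.56)(0.511)² = 0.47628 kg m²; centre at d = 0.213 + 0.213 + 0.511 = 0.937 m, so I = I_cm + Md² gives I = 0.47628 + (4.56)(0.937)² = 4.4798 kg m².
Total I = 0.07495 + 4.4798 = 4.5548 kg m².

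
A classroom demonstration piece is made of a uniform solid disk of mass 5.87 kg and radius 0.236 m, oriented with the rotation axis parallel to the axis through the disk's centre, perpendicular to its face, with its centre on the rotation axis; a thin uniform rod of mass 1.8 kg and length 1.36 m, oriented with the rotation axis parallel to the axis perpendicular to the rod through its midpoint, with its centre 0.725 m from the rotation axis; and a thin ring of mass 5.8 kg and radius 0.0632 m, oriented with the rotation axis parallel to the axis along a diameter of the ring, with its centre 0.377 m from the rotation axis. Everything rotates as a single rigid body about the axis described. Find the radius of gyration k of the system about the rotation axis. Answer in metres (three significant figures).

0.406

Solid disk: I_cm = (1/2)MR² = (1/2)(5.87)(0.236)² = 0.16347 kg·m²; axis through the centre, so I = 0.16347 kg·m².
Thin rod: I_cm = (1/12)ML² = (1/12)(1.8)(1.36)² = 0.27744 kg·m²; centre at d = 0.725 m, so I = I_cm + Md² gives I = 0.27744 + (1.8)(0.725)² = 1.2236 kg·m².
Thin ring: I_cm = (1/2)MR² = (1/2)(5.8)(0.0632)² = 0.011583 kg·m²; centre at d = 0.377 m, so I = I_cm + Md² gives I = 0.011583 + (5.8)(0.377)² = 0.83593 kg·m².
Total I = 2.223 kg·m²; total mass M = 13.47 kg.
k = √(I/M) = √(2.223/13.47) = 0.40624 m.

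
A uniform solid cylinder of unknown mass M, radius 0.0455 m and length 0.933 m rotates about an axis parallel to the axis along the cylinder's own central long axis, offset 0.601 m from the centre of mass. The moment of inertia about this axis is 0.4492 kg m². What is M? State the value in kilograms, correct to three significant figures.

1.24

I = I_cm + Md² = (1/2)MR² + Md² = M·[0.5·(0.0455)² + (0.601)²] = M·0.36224.
So M = 0.4492 / 0.36224 = 1.2401 kg.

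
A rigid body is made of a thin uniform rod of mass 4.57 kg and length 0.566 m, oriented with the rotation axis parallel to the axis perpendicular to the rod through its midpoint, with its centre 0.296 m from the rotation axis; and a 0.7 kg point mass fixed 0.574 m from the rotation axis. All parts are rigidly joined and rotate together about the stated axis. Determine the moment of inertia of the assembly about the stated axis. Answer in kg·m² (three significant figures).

0.753

Thin rod: I_cm = (1/12)ML² = (1/12)(4.57)(0.566)² = 0.122 kg·m²; centre at d = 0.296 m, so I = I_cm + Md² gives I = 0.122 + (4.57)(0.296)² = 0.52241 kg·m².
Point mass: I_cm = 0; centre at d = 0.574 m, so I = I_cm + Md² gives I = 0 + (0.7)(0.574)² = 0.23063 kg·m².
Total I = 0.52241 + 0.23063 = 0.75304 kg·m².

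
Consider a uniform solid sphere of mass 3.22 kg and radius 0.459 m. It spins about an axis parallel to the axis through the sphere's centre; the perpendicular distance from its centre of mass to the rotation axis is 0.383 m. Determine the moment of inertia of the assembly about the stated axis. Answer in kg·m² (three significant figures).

0.744

I_cm = (2/5)MR² = (2/5)(3.22)(0.459)² = 0.27136 kg·m²; centre at d = 0.383 m, so the parallel axis theorem gives I = 0.27136 + (3.22)(0.383)² = 0.7437 kg·m².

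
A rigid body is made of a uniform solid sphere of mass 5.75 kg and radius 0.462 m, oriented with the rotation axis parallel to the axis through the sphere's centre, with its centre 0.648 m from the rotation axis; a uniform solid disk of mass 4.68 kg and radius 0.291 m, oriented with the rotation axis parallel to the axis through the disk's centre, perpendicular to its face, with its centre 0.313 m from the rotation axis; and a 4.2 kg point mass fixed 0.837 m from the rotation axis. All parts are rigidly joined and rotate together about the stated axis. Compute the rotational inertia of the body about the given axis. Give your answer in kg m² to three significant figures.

6.50

Solid sphere: I_cm = (2/5)MR² = (2/5)(5.75)(0.462)² = 0.49092 kg m²; centre at d = 0.648 m, so I = I_cm + Md² gives I = 0.49092 + (5.75)(0.648)² = 2.9054 kg m².
Solid disk: I_cm = (1/2)MR² = (1/2)(4.68)(0.291)² = 0.19815 kg m²; centre at d = 0.313 m, so I = I_cm + Md² gives I = 0.19815 + (4.68)(0.313)² = 0.65665 kg m².
Point mass: I_cm = 0; centre at d = 0.837 m, so I = I_cm + Md² gives I = 0 + (4.2)(0.837)² = 2.9424 kg m².
Total I = 2.9054 + 0.65665 + 2.9424 = 6.5044 kg m².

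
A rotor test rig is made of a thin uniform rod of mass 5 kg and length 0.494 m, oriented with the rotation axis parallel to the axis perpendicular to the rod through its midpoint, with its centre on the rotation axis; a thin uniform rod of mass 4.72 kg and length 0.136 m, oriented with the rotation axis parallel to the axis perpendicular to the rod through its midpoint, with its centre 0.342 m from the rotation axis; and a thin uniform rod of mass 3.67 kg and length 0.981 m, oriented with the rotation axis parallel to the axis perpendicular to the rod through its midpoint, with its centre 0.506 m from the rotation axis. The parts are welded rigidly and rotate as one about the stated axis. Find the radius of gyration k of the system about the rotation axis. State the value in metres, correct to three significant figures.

0.376

Thin rod: I_cm = (1/12)ML² = (1/12)(5)(0.494)² = 0.10168 kg m^2; axis through the centre, so I = 0.10168 kg m^2.
Thin rod: I_cm = (1/12)ML² = (1/12)(4.72)(0.136)² = 0.0072751 kg m^2; centre at d = 0.342 m, so the parallel axis theorem gives I = 0.0072751 + (4.72)(0.342)² = 0.55935 kg m^2.
Thin rod: I_cm = (1/12)ML² = (1/12)(3.67)(0.981)² = 0.29432 kg m^2; centre at d = 0.506 m, so the parallel axis theorem gives I = 0.29432 + (3.67)(0.506)² = 1.234 kg m^2.
Total I = 1.895 kg m^2; total mass M = 13.39 kg.
k = √(I/M) = √(1.895/13.39) = 0.3762 m.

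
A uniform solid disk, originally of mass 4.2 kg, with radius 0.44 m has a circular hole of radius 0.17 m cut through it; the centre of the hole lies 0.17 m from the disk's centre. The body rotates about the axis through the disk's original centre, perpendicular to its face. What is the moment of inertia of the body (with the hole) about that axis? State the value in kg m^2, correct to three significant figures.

Unpierced body about its centre: I₀ = (1/2)MR² = (1/2)(4.2)(0.44)² = 0.40656 kg m^2.
The removed disk has mass m = M·(r/R)² = (4.2)(0.17/0.44)² = 0.62696 kg (same uniform areal density).
Its moment of inertia about the rotation axis (parallel-axis theorem): I_hole = (1/2)mr² + md² = (1/2)(0.62696)(0.17)² + (0.62696)(0.17)² = 0.027179 kg m^2.
Treating the hole as negative mass, I = I₀ − I_hole = 0.40656 − 0.027179 = 0.37938 kg m^2.

0.379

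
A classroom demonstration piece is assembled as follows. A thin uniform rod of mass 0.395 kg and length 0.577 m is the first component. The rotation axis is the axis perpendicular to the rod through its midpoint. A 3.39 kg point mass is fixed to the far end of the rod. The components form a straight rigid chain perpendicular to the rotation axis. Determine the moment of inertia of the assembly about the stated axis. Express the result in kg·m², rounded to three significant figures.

0.293

Thin rod: I_cm = (1/12)ML² = (1/12)(0.395)(0.577)² = 0.010959 kg·m²; axis through the centre, so I = 0.010959 kg·m².
Point mass: I_cm = 0; centre at d = 0.2885 m, so the parallel axis theorem gives I = 0 + (3.39)(0.2885)² = 0.28216 kg·m².
Total I = 0.010959 + 0.28216 = 0.29312 kg·m².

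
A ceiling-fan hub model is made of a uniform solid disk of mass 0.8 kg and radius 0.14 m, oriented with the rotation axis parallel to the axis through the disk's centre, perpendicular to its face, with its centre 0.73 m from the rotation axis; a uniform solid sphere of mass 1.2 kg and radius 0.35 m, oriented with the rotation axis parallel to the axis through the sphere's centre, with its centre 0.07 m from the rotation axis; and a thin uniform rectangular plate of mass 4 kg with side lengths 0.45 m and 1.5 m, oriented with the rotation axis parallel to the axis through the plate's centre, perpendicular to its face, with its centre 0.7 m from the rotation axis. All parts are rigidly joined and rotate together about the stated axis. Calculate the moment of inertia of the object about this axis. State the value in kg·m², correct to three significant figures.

3.28

Solid disk: I_cm = (1/2)MR² = (1/2)(0.8)(0.14)² = 0.00784 kg·m²; centre at d = 0.73 m, so I = I_cm + Md² gives I = 0.00784 + (0.8)(0.73)² = 0.43416 kg·m².
Solid sphere: I_cm = (2/5)MR² = (2/5)(1.2)(0.35)² = 0.0588 kg·m²; centre at d = 0.07 m, so I = I_cm + Md² gives I = 0.0588 + (1.2)(0.07)² = 0.06468 kg·m².
Rectangular plate: I_cm = (1/12)M(a²+b²) = (1/12)(4)[(0.45)² + (1.5)²] = 0.8175 kg·m²; centre at d = 0.7 m, so I = I_cm + Md² gives I = 0.8175 + (4)(0.7)² = 2.7775 kg·m².
Total I = 0.43416 + 0.06468 + 2.7775 = 3.2763 kg·m².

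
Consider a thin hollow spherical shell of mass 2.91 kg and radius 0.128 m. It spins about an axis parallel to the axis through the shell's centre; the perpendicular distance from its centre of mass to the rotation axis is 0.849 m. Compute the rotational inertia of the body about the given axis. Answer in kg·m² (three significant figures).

2.13

I_cm = (2/3)MR² = (2/3)(2.91)(0.128)² = 0.031785 kg·m²; centre at d = 0.849 m, so I = I_cm + Md² gives I = 0.031785 + (2.91)(0.849)² = 2.1293 kg·m².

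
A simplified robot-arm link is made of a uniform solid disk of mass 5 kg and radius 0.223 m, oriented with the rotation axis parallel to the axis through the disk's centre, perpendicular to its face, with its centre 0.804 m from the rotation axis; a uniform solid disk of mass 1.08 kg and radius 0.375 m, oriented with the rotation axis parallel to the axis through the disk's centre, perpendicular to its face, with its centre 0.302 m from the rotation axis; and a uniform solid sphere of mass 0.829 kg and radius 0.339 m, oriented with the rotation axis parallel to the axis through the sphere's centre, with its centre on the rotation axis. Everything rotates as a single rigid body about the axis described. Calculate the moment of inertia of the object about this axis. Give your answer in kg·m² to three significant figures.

3.57

Solid disk: I_cm = (1/2)MR² = (1/2)(5)(0.223)² = 0.12432 kg·m²; centre at d = 0.804 m, so I = I_cm + Md² gives I = 0.12432 + (5)(0.804)² = 3.3564 kg·m².
Solid disk: I_cm = (1/2)MR² = (1/2)(1.08)(0.375)² = 0.075938 kg·m²; centre at d = 0.302 m, so I = I_cm + Md² gives I = 0.075938 + (1.08)(0.302)² = 0.17444 kg·m².
Solid sphere: I_cm = (2/5)MR² = (2/5)(0.829)(0.339)² = 0.038108 kg·m²; axis through the centre, so I = 0.038108 kg·m².
Total I = 3.3564 + 0.17444 + 0.038108 = 3.5689 kg·m².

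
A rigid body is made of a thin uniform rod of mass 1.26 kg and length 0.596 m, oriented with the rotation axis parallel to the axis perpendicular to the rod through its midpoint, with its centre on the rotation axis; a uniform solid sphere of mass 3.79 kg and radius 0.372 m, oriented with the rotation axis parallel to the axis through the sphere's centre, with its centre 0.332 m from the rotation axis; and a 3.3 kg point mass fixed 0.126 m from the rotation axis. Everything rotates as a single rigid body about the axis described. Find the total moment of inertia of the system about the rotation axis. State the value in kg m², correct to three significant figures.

Thin rod: I_cm = (1/12)ML² = (1/12)(1.26)(0.596)² = 0.037298 kg m²; axis through the centre, so I = 0.037298 kg m².
Solid sphere: I_cm = (2/5)MR² = (2/5)(3.79)(0.372)² = 0.20979 kg m²; centre at d = 0.332 m, so I = I_cm + Md² gives I = 0.20979 + (3.79)(0.332)² = 0.62754 kg m².
Point mass: I_cm = 0; centre at d = 0.126 m, so I = I_cm + Md² gives I = 0 + (3.3)(0.126)² = 0.052391 kg m².
Total I = 0.037298 + 0.62754 + 0.052391 = 0.71723 kg m².

0.717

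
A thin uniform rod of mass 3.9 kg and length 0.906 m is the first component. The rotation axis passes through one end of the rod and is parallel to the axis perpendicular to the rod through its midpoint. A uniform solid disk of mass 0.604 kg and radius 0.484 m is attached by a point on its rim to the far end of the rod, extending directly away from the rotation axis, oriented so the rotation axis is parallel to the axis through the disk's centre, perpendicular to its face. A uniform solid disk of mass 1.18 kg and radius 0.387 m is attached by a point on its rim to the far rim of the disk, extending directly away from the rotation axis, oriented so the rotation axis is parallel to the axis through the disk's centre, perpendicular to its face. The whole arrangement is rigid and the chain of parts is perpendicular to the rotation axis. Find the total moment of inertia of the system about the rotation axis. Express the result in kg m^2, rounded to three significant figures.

8.43

Thin rod: I_cm = (1/12)ML² = (1/12)(3.9)(0.906)² = 0.26677 kg m^2; centre at d = 0.453 m, so I = I_cm + Md² gives I = 0.26677 + (3.9)(0.453)² = 1.0671 kg m^2.
Solid disk: I_cm = (1/2)MR² = (1/2)(0.604)(0.484)² = 0.070745 kg m^2; centre at d = 0.453 + 0.453 + 0.484 = 1.39 m, so I = I_cm + Md² gives I = 0.070745 + (0.604)(1.39)² = 1.2377 kg m^2.
Solid disk: I_cm = (1/2)MR² = (1/2)(1.18)(0.387)² = 0.088364 kg m^2; centre at d = 0.453 + 0.453 + 0.484 + 0.484 + 0.387 = 2.261 m, so I = I_cm + Md² gives I = 0.088364 + (1.18)(2.261)² = 6.1207 kg m^2.
Total I = 1.0671 + 1.2377 + 6.1207 = 8.4255 kg m^2.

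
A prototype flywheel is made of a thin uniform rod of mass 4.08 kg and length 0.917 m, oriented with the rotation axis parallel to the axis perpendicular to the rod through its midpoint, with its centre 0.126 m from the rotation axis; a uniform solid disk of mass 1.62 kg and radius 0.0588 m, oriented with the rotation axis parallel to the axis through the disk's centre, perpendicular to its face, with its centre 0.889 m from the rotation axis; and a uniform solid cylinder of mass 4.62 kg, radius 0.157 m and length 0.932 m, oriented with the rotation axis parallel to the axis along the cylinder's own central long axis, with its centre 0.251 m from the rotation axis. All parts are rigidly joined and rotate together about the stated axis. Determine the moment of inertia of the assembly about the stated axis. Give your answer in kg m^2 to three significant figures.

1.98

Thin rod: I_cm = (1/12)ML² = (1/12)(4.08)(0.917)² = 0.2859 kg m^2; centre at d = 0.126 m, so the parallel axis theorem gives I = 0.2859 + (4.08)(0.126)² = 0.35068 kg m^2.
Solid disk: I_cm = (1/2)MR² = (1/2)(1.62)(0.0588)² = 0.0028005 kg m^2; centre at d = 0.889 m, so the parallel axis theorem gives I = 0.0028005 + (1.62)(0.889)² = 1.2831 kg m^2.
Solid cylinder: I_cm = (1/2)MR² = (1/2)(4.62)(0.157)² = 0.056939 kg m^2; centre at d = 0.251 m, so the parallel axis theorem gives I = 0.056939 + (4.62)(0.251)² = 0.348 kg m^2.
Total I = 0.35068 + 1.2831 + 0.348 = 1.9818 kg m^2.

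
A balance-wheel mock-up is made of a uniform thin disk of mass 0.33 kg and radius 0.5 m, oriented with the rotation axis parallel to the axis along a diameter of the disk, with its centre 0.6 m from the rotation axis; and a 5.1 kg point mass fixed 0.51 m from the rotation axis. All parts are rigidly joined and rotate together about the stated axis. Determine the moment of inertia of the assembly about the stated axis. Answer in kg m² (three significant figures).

1.47

Thin disk: I_cm = (1/4)MR² = (1/4)(0.33)(0.5)² = 0.020625 kg m²; centre at d = 0.6 m, so I = I_cm + Md² gives I = 0.020625 + (0.33)(0.6)² = 0.13942 kg m².
Point mass: I_cm = 0; centre at d = 0.51 m, so I = I_cm + Md² gives I = 0 + (5.1)(0.51)² = 1.3265 kg m².
Total I = 0.13942 + 1.3265 = 1.4659 kg m².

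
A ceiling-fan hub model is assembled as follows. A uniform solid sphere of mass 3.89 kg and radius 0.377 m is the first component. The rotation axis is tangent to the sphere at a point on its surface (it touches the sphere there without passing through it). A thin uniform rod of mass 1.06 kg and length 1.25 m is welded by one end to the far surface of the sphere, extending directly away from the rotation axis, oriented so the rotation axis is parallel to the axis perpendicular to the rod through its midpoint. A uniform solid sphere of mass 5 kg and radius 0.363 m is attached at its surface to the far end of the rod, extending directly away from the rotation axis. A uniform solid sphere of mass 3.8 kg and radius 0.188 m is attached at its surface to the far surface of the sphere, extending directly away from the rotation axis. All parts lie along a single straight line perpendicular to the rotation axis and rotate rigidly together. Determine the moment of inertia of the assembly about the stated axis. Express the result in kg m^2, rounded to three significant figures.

63.6

Solid sphere: I_cm = (2/5)MR² = (2/5)(3.89)(0.377)² = 0.22115 kg m^2; centre at d = 0.377 m, so I = I_cm + Md² gives I = 0.22115 + (3.89)(0.377)² = 0.77403 kg m^2.
Thin rod: I_cm = (1/12)ML² = (1/12)(1.06)(1.25)² = 0.13802 kg m^2; centre at d = 0.377 + 0.377 + 0.625 = 1.379 m, so I = I_cm + Md² gives I = 0.13802 + (1.06)(1.379)² = 2.1538 kg m^2.
Solid sphere: I_cm = (2/5)MR² = (2/5)(5)(0.363)² = 0.26354 kg m^2; centre at d = 0.377 + 0.377 + 0.625 + 0.625 + 0.363 = 2.367 m, so I = I_cm + Md² gives I = 0.26354 + (5)(2.367)² = 28.277 kg m^2.
Solid sphere: I_cm = (2/5)MR² = (2/5)(3.8)(0.188)² = 0.053723 kg m^2; centre at d = 0.377 + 0.377 + 0.625 + 0.625 + 0.363 + 0.363 + 0.188 = 2.918 m, so I = I_cm + Md² gives I = 0.053723 + (3.8)(2.918)² = 32.41 kg m^2.
Total I = 0.77403 + 2.1538 + 28.277 + 32.41 = 63.614 kg m^2.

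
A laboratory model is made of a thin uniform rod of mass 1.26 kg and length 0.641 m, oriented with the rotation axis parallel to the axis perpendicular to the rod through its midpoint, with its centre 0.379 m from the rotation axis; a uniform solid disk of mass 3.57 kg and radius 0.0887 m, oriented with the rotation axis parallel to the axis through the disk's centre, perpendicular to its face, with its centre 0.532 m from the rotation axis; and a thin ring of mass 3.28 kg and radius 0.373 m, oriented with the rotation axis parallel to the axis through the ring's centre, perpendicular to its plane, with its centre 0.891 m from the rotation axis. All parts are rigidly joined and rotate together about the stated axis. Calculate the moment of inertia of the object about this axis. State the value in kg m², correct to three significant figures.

Thin rod: I_cm = (1/12)ML² = (1/12)(1.26)(0.641)² = 0.043143 kg m²; centre at d = 0.379 m, so I = I_cm + Md² gives I = 0.043143 + (1.26)(0.379)² = 0.22413 kg m².
Solid disk: I_cm = (1/2)MR² = (1/2)(3.57)(0.0887)² = 0.014044 kg m²; centre at d = 0.532 m, so I = I_cm + Md² gives I = 0.014044 + (3.57)(0.532)² = 1.0244 kg m².
Thin ring: I_cm = MR² = (3.28)(0.373)² = 0.45634 kg m²; centre at d = 0.891 m, so I = I_cm + Md² gives I = 0.45634 + (3.28)(0.891)² = 3.0603 kg m².
Total I = 0.22413 + 1.0244 + 3.0603 = 4.3088 kg m².

4.31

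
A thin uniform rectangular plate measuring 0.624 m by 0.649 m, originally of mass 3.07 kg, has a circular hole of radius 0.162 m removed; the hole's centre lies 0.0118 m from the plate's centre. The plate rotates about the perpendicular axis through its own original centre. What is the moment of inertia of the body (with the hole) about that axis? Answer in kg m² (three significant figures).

0.199

Unpierced body about its centre: I₀ = (1/12)M(a²+b²) = (1/12)(3.07)[(0.624)² + (0.649)²] = 0.20737 kg m².
The removed disk has mass m = M·πr²/(ab) = (3.07)·π(0.162)²/(0.624·0.649) = 0.62501 kg (same uniform areal density).
Its moment of inertia about the rotation axis (parallel-axis theorem): I_hole = (1/2)mr² + md² = (1/2)(0.62501)(0.162)² + (0.62501)(0.0118)² = 0.0082884 kg m².
Treating the hole as negative mass, I = I₀ − I_hole = 0.20737 − 0.0082884 = 0.19908 kg m².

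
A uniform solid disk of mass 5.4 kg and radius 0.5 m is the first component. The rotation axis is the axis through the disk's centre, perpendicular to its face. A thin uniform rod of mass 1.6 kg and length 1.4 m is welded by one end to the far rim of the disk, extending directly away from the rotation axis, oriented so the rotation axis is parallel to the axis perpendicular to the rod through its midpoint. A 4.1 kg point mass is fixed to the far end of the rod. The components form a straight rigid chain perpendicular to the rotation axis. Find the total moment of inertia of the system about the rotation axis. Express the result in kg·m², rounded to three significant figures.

Solid disk: I_cm = (1/2)MR² = (1/2)(5.4)(0.5)² = 0.675 kg·m²; axis through the centre, so I = 0.675 kg·m².
Thin rod: I_cm = (1/12)ML² = (1/12)(1.6)(1.4)² = 0.26133 kg·m²; centre at d = 0.5 + 0.7 = 1.2 m, so the parallel axis theorem gives I = 0.26133 + (1.6)(1.2)² = 2.5653 kg·m².
Point mass: I_cm = 0; centre at d = 0.5 + 0.7 + 0.7 = 1.9 m, so the parallel axis theorem gives I = 0 + (4.1)(1.9)² = 14.801 kg·m².
Total I = 0.675 + 2.5653 + 14.801 = 18.041 kg·m².

18.0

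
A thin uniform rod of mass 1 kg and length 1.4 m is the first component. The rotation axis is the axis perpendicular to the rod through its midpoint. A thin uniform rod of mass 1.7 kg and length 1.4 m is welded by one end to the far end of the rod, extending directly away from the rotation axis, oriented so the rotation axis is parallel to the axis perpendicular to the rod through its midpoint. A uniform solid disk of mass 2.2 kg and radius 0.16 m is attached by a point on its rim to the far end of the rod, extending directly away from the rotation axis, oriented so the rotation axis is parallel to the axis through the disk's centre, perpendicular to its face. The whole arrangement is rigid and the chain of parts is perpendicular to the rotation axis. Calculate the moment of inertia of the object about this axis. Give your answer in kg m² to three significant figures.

Thin rod: I_cm = (1/12)ML² = (1/12)(1)(1.4)² = 0.16333 kg m²; axis through the centre, so I = 0.16333 kg m².
Thin rod: I_cm = (1/12)ML² = (1/12)(1.7)(1.4)² = 0.27767 kg m²; centre at d = 0.7 + 0.7 = 1.4 m, so the parallel axis theorem gives I = 0.27767 + (1.7)(1.4)² = 3.6097 kg m².
Solid disk: I_cm = (1/2)MR² = (1/2)(2.2)(0.16)² = 0.02816 kg m²; centre at d = 0.7 + 0.7 + 0.7 + 0.16 = 2.26 m, so the parallel axis theorem gives I = 0.02816 + (2.2)(2.26)² = 11.265 kg m².
Total I = 0.16333 + 3.6097 + 11.265 = 15.038 kg m².

15.0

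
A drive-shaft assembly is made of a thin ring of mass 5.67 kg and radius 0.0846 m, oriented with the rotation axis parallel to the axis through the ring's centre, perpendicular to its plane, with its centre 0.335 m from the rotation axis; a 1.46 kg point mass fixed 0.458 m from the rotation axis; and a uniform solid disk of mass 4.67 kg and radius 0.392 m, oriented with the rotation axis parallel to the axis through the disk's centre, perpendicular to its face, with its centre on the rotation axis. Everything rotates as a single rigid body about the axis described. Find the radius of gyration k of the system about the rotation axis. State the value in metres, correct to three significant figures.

0.337

Thin ring: I_cm = MR² = (5.67)(0.0846)² = 0.040581 kg·m²; centre at d = 0.335 m, so I = I_cm + Md² gives I = 0.040581 + (5.67)(0.335)² = 0.6769 kg·m².
Point mass: I_cm = 0; centre at d = 0.458 m, so I = I_cm + Md² gives I = 0 + (1.46)(0.458)² = 0.30626 kg·m².
Solid disk: I_cm = (1/2)MR² = (1/2)(4.67)(0.392)² = 0.35881 kg·m²; axis through the centre, so I = 0.35881 kg·m².
Total I = 1.342 kg·m²; total mass M = 11.8 kg.
k = √(I/M) = √(1.342/11.8) = 0.33723 m.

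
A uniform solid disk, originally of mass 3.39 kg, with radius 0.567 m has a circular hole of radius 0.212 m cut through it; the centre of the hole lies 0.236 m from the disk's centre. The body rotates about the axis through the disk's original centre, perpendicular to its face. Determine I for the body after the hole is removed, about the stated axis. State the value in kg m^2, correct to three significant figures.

0.508

Unpierced body about its centre: I₀ = (1/2)MR² = (1/2)(3.39)(0.567)² = 0.54492 kg m^2.
The removed disk has mass m = M·(r/R)² = (3.39)(0.212/0.567)² = 0.47392 kg (same uniform areal density).
Its moment of inertia about the rotation axis (parallel-axis theorem): I_hole = (1/2)mr² + md² = (1/2)(0.47392)(0.212)² + (0.47392)(0.236)² = 0.037045 kg m^2.
Treating the hole as negative mass, I = I₀ − I_hole = 0.54492 − 0.037045 = 0.50788 kg m^2.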